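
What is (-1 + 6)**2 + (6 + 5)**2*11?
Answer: 1356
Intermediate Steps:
(-1 + 6)**2 + (6 + 5)**2*11 = 5**2 + 11**2*11 = 25 + 121*11 = 25 + 1331 = 1356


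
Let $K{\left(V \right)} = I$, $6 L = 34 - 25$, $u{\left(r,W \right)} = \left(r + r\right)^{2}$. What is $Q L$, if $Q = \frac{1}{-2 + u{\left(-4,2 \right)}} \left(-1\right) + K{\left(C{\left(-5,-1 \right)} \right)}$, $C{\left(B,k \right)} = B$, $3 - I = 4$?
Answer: $- \frac{189}{124} \approx -1.5242$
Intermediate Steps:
$I = -1$ ($I = 3 - 4 = -1$)
$u{\left(r,W \right)} = 4 r^{2}$ ($u{\left(r,W \right)} = \left(2 r\right)^{2} = 4 r^{2}$)
$L = \frac{3}{2}$ ($L = \frac{34 - 25}{6} = \frac{1}{6} \cdot 9 = \frac{3}{2} \approx 1.5$)
$K{\left(V \right)} = -1$
$Q = - \frac{63}{62}$ ($Q = \frac{1}{-2 + 4 \left(-4\right)^{2}} \left(-1\right) - 1 = \frac{1}{-2 + 4 \cdot 16} \left(-1\right) - 1 = \frac{1}{-2 + 64} \left(-1\right) - 1 = \frac{1}{62} \left(-1\right) - 1 = - \frac{1}{62} - 1 = - \frac{63}{62} \approx -1.0161$)
$Q L = \left(- \frac{63}{62}\right) \frac{3}{2} = - \frac{189}{124}$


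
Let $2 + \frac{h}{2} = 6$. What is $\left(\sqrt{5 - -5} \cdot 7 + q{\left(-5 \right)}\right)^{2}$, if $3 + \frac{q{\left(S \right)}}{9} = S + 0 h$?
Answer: $5674 - 1008 \sqrt{10} \approx 2486.4$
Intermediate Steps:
$h = 8$ ($h = -4 + 2 \cdot 6 = -4 + 12 = 8$)
$q{\left(S \right)} = -27 + 9 S$ ($q{\left(S \right)} = -27 + 9 \left(S + 0 \cdot 8\right) = -27 + 9 \left(S + 0\right) = -27 + 9 S$)
$\left(\sqrt{5 - -5} \cdot 7 + q{\left(-5 \right)}\right)^{2} = \left(\sqrt{5 - -5} \cdot 7 + \left(-27 + 9 \left(-5\right)\right)\right)^{2} = \left(\sqrt{5 + 5} \cdot 7 - 72\right)^{2} = \left(\sqrt{10} \cdot 7 - 72\right)^{2} = \left(7 \sqrt{10} - 72\right)^{2} = \left(-72 + 7 \sqrt{10}\right)^{2}$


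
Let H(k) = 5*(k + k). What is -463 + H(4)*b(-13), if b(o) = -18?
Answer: -1183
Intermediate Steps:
H(k) = 10*k (H(k) = 5*(2*k) = 10*k)
-463 + H(4)*b(-13) = -463 + (10*4)*(-18) = -463 + 40*(-18) = -463 - 720 = -1183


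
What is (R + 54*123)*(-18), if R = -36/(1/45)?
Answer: -90396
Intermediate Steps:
R = -1620 (R = -36/1/45 = -36*45 = -1620)
(R + 54*123)*(-18) = (-1620 + 54*123)*(-18) = (-1620 + 6642)*(-18) = 5022*(-18) = -90396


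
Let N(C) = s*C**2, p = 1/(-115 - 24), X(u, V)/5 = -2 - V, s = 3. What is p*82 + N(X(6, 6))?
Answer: 667118/139 ≈ 4799.4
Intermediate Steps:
X(u, V) = -10 - 5*V (X(u, V) = 5*(-2 - V) = -10 - 5*V)
p = -1/139 (p = 1/(-139) = -1/139 ≈ -0.0071942)
N(C) = 3*C**2
p*82 + N(X(6, 6)) = -1/139*82 + 3*(-10 - 5*6)**2 = -82/139 + 3*(-10 - 30)**2 = -82/139 + 3*(-40)**2 = -82/139 + 3*1600 = -82/139 + 4800 = 667118/139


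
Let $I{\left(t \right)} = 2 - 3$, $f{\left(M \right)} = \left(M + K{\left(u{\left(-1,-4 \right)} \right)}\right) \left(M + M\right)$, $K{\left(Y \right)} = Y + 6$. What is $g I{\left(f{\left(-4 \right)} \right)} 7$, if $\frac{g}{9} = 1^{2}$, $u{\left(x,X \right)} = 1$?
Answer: $-63$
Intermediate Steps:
$K{\left(Y \right)} = 6 + Y$
$f{\left(M \right)} = 2 M \left(7 + M\right)$ ($f{\left(M \right)} = \left(M + \left(6 + 1\right)\right) \left(M + M\right) = \left(M + 7\right) 2 M = \left(7 + M\right) 2 M = 2 M \left(7 + M\right)$)
$I{\left(t \right)} = -1$ ($I{\left(t \right)} = 2 - 3 = -1$)
$g = 9$ ($g = 9 \cdot 1^{2} = 9 \cdot 1 = 9$)
$g I{\left(f{\left(-4 \right)} \right)} 7 = 9 \left(-1\right) 7 = \left(-9\right) 7 = -63$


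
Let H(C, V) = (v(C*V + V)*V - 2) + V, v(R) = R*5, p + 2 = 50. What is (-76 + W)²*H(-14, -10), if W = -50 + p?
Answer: -39619008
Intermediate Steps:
p = 48 (p = -2 + 50 = 48)
v(R) = 5*R
H(C, V) = -2 + V + V*(5*V + 5*C*V) (H(C, V) = ((5*(C*V + V))*V - 2) + V = ((5*(V + C*V))*V - 2) + V = ((5*V + 5*C*V)*V - 2) + V = (V*(5*V + 5*C*V) - 2) + V = (-2 + V*(5*V + 5*C*V)) + V = -2 + V + V*(5*V + 5*C*V))
W = -2 (W = -50 + 48 = -2)
(-76 + W)²*H(-14, -10) = (-76 - 2)²*(-2 - 10 + 5*(-10)²*(1 - 14)) = (-78)²*(-2 - 10 + 5*100*(-13)) = 6084*(-2 - 10 - 6500) = 6084*(-6512) = -39619008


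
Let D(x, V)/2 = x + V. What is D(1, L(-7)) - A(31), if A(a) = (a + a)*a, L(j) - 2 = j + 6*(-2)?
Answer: -1954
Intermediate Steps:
L(j) = -10 + j (L(j) = 2 + (j + 6*(-2)) = 2 + (j - 12) = 2 + (-12 + j) = -10 + j)
A(a) = 2*a² (A(a) = (2*a)*a = 2*a²)
D(x, V) = 2*V + 2*x (D(x, V) = 2*(x + V) = 2*(V + x) = 2*V + 2*x)
D(1, L(-7)) - A(31) = (2*(-10 - 7) + 2*1) - 2*31² = (2*(-17) + 2) - 2*961 = (-34 + 2) - 1*1922 = -32 - 1922 = -1954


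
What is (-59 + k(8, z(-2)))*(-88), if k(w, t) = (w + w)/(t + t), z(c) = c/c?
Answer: 4488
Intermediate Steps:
z(c) = 1
k(w, t) = w/t (k(w, t) = (2*w)/((2*t)) = (2*w)*(1/(2*t)) = w/t)
(-59 + k(8, z(-2)))*(-88) = (-59 + 8/1)*(-88) = (-59 + 8*1)*(-88) = (-59 + 8)*(-88) = -51*(-88) = 4488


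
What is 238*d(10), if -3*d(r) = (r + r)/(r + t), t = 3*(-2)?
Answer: -1190/3 ≈ -396.67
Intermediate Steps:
t = -6
d(r) = -2*r/(3*(-6 + r)) (d(r) = -(r + r)/(3*(r - 6)) = -2*r/(3*(-6 + r)))
238*d(10) = 238*(-2*10/(-18 + 3*10)) = 238*(-2*10/(-18 + 30)) = 238*(-2*10/12) = 238*(-2*10*1/12) = 238*(-5/3) = -1190/3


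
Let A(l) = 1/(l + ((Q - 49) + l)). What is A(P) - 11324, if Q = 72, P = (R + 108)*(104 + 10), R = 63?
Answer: -441760563/39011 ≈ -11324.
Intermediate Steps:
P = 19494 (P = (63 + 108)*(104 + 10) = 171*114 = 19494)
A(l) = 1/(23 + 2*l) (A(l) = 1/(l + ((72 - 49) + l)) = 1/(l + (23 + l)) = 1/(23 + 2*l))
A(P) - 11324 = 1/(23 + 2*19494) - 11324 = 1/(23 + 38988) - 11324 = 1/39011 - 11324 = -441760563/39011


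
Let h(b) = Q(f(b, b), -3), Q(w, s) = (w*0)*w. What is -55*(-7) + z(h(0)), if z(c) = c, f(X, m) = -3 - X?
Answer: 385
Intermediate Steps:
Q(w, s) = 0 (Q(w, s) = 0*w = 0)
h(b) = 0
-55*(-7) + z(h(0)) = -55*(-7) + 0 = 385 + 0 = 385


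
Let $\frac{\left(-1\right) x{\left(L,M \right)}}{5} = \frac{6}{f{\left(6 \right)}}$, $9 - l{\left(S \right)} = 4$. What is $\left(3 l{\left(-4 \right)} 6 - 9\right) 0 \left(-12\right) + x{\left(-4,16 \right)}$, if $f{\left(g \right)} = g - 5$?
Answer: $-30$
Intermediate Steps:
$l{\left(S \right)} = 5$ ($l{\left(S \right)} = 9 - 4 = 5$)
$f{\left(g \right)} = -5 + g$
$x{\left(L,M \right)} = -30$ ($x{\left(L,M \right)} = - 5 \frac{6}{-5 + 6} = - 5 \cdot \frac{6}{1} = - 5 \cdot 6 \cdot 1 = \left(-5\right) 6 = -30$)
$\left(3 l{\left(-4 \right)} 6 - 9\right) 0 \left(-12\right) + x{\left(-4,16 \right)} = \left(3 \cdot 5 \cdot 6 - 9\right) 0 \left(-12\right) - 30 = \left(15 \cdot 6 - 9\right) 0 \left(-12\right) - 30 = \left(90 - 9\right) 0 \left(-12\right) - 30 = 81 \cdot 0 \left(-12\right) - 30 = 0 \left(-12\right) - 30 = 0 - 30 = -30$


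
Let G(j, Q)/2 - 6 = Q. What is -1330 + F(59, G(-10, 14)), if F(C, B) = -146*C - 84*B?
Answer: -13304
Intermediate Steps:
G(j, Q) = 12 + 2*Q
-1330 + F(59, G(-10, 14)) = -1330 + (-146*59 - 84*(12 + 2*14)) = -1330 + (-8614 - 84*(12 + 28)) = -1330 + (-8614 - 84*40) = -1330 + (-8614 - 3360) = -1330 - 11974 = -13304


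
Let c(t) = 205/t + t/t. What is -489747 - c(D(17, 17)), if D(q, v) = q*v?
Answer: -141537377/289 ≈ -4.8975e+5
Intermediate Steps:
c(t) = 1 + 205/t (c(t) = 205/t + 1 = 1 + 205/t)
-489747 - c(D(17, 17)) = -489747 - (205 + 17*17)/(17*17) = -489747 - (205 + 289)/289 = -489747 - 494/289 = -141537377/289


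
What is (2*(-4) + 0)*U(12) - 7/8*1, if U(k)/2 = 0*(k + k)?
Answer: -7/8 ≈ -0.87500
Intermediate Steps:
U(k) = 0 (U(k) = 2*(0*(k + k)) = 2*(0*(2*k)) = 2*0 = 0)
(2*(-4) + 0)*U(12) - 7/8*1 = (2*(-4) + 0)*0 - 7/8*1 = (-8 + 0)*0 - 7*1/8*1 = -8*0 - 7/8*1 = 0 - 7/8 = -7/8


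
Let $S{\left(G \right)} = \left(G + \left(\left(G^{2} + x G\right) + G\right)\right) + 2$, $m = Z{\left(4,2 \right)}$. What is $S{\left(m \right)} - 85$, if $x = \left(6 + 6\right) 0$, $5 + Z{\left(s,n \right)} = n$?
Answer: $-80$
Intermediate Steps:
$Z{\left(s,n \right)} = -5 + n$
$x = 0$ ($x = 12 \cdot 0 = 0$)
$m = -3$ ($m = -5 + 2 = -3$)
$S{\left(G \right)} = 2 + G^{2} + 2 G$ ($S{\left(G \right)} = \left(G + \left(\left(G^{2} + 0 G\right) + G\right)\right) + 2 = \left(G + \left(\left(G^{2} + 0\right) + G\right)\right) + 2 = \left(G + \left(G^{2} + G\right)\right) + 2 = \left(G + \left(G + G^{2}\right)\right) + 2 = \left(G^{2} + 2 G\right) + 2 = 2 + G^{2} + 2 G$)
$S{\left(m \right)} - 85 = \left(2 + \left(-3\right)^{2} + 2 \left(-3\right)\right) - 85 = \left(2 + 9 - 6\right) - 85 = 5 - 85 = -80$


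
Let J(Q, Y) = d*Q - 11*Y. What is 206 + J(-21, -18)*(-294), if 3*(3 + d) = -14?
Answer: -105340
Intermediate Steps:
d = -23/3 (d = -3 + (⅓)*(-14) = -3 - 14/3 = -23/3 ≈ -7.6667)
J(Q, Y) = -11*Y - 23*Q/3 (J(Q, Y) = -23*Q/3 - 11*Y = -11*Y - 23*Q/3)
206 + J(-21, -18)*(-294) = 206 + (-11*(-18) - 23/3*(-21))*(-294) = 206 + (198 + 161)*(-294) = 206 + 359*(-294) = 206 - 105546 = -105340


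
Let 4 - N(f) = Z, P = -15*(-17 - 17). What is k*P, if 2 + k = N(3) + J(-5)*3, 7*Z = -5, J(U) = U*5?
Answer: -258060/7 ≈ -36866.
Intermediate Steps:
P = 510 (P = -15*(-34) = 510)
J(U) = 5*U
Z = -5/7 (Z = (⅐)*(-5) = -5/7 ≈ -0.71429)
N(f) = 33/7 (N(f) = 4 - 1*(-5/7) = 4 + 5/7 = 33/7)
k = -506/7 (k = -2 + (33/7 + (5*(-5))*3) = -2 + (33/7 - 25*3) = -2 + (33/7 - 75) = -2 - 492/7 = -506/7 ≈ -72.286)
k*P = -506/7*510 = -258060/7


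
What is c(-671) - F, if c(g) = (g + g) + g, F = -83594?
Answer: 81581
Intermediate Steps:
c(g) = 3*g (c(g) = 2*g + g = 3*g)
c(-671) - F = 3*(-671) - 1*(-83594) = -2013 + 83594 = 81581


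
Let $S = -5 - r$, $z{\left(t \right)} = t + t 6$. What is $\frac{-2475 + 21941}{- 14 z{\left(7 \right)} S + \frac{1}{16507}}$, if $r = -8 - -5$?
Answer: $\frac{321325262}{22647605} \approx 14.188$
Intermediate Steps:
$r = -3$ ($r = -8 + 5 = -3$)
$z{\left(t \right)} = 7 t$ ($z{\left(t \right)} = t + 6 t = 7 t$)
$S = -2$ ($S = -5 - -3 = -5 + 3 = -2$)
$\frac{-2475 + 21941}{- 14 z{\left(7 \right)} S + \frac{1}{16507}} = \frac{-2475 + 21941}{- 14 \cdot 7 \cdot 7 \left(-2\right) + \frac{1}{16507}} = \frac{19466}{\left(-14\right) 49 \left(-2\right) + \frac{1}{16507}} = \frac{19466}{\left(-686\right) \left(-2\right) + \frac{1}{16507}} = \frac{19466}{1372 + \frac{1}{16507}} = \frac{19466}{\frac{22647605}{16507}} = 19466 \cdot \frac{16507}{22647605} = \frac{321325262}{22647605}$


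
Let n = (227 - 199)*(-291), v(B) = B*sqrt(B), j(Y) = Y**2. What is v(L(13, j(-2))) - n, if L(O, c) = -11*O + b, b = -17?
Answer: 8148 - 640*I*sqrt(10) ≈ 8148.0 - 2023.9*I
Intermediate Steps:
L(O, c) = -17 - 11*O (L(O, c) = -11*O - 17 = -17 - 11*O)
v(B) = B**(3/2)
n = -8148 (n = 28*(-291) = -8148)
v(L(13, j(-2))) - n = (-17 - 11*13)**(3/2) - 1*(-8148) = (-17 - 143)**(3/2) + 8148 = (-160)**(3/2) + 8148 = -640*I*sqrt(10) + 8148 = 8148 - 640*I*sqrt(10)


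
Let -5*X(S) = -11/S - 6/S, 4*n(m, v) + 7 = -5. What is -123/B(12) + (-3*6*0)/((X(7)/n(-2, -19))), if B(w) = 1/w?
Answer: -1476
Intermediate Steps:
n(m, v) = -3 (n(m, v) = -7/4 + (¼)*(-5) = -7/4 - 5/4 = -3)
X(S) = 17/(5*S) (X(S) = -(-11/S - 6/S)/5 = -(-17)/(5*S) = 17/(5*S))
-123/B(12) + (-3*6*0)/((X(7)/n(-2, -19))) = -123/(1/12) + (-3*6*0)/((((17/5)/7)/(-3))) = -123/1/12 + (-18*0)/((((17/5)*(⅐))*(-⅓))) = -123*12 + 0/(((17/35)*(-⅓))) = -1476 + 0/(-17/105) = -1476 + 0*(-105/17) = -1476 + 0 = -1476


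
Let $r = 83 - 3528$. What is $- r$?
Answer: $3445$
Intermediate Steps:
$r = -3445$ ($r = 83 - 3528 = -3445$)
$- r = \left(-1\right) \left(-3445\right) = 3445$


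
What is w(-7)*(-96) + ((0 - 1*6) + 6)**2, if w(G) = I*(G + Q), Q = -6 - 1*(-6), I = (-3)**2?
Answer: 6048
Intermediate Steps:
I = 9
Q = 0 (Q = -6 + 6 = 0)
w(G) = 9*G (w(G) = 9*(G + 0) = 9*G)
w(-7)*(-96) + ((0 - 1*6) + 6)**2 = (9*(-7))*(-96) + ((0 - 1*6) + 6)**2 = -63*(-96) + ((0 - 6) + 6)**2 = 6048 + (-6 + 6)**2 = 6048 + 0**2 = 6048 + 0 = 6048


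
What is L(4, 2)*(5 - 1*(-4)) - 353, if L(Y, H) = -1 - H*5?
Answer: -452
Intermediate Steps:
L(Y, H) = -1 - 5*H
L(4, 2)*(5 - 1*(-4)) - 353 = (-1 - 5*2)*(5 - 1*(-4)) - 353 = (-1 - 10)*(5 + 4) - 353 = -11*9 - 353 = -99 - 353 = -452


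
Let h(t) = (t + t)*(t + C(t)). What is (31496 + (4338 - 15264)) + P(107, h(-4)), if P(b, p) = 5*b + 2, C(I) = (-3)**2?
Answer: 21107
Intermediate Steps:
C(I) = 9
h(t) = 2*t*(9 + t) (h(t) = (t + t)*(t + 9) = (2*t)*(9 + t) = 2*t*(9 + t))
P(b, p) = 2 + 5*b
(31496 + (4338 - 15264)) + P(107, h(-4)) = (31496 + (4338 - 15264)) + (2 + 5*107) = (31496 - 10926) + (2 + 535) = 20570 + 537 = 21107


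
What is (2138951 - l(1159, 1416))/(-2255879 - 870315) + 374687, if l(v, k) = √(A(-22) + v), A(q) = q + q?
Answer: 1171342112327/3126194 + √1115/3126194 ≈ 3.7469e+5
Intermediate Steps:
A(q) = 2*q
l(v, k) = √(-44 + v) (l(v, k) = √(2*(-22) + v) = √(-44 + v))
(2138951 - l(1159, 1416))/(-2255879 - 870315) + 374687 = (2138951 - √(-44 + 1159))/(-2255879 - 870315) + 374687 = (2138951 - √1115)/(-3126194) + 374687 = (2138951 - √1115)*(-1/3126194) + 374687 = (-2138951/3126194 + √1115/3126194) + 374687 = 1171342112327/3126194 + √1115/3126194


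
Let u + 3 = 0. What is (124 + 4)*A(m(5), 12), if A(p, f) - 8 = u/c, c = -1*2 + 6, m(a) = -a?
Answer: 928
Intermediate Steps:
u = -3 (u = -3 + 0 = -3)
c = 4 (c = -2 + 6 = 4)
A(p, f) = 29/4 (A(p, f) = 8 - 3/4 = 8 - 3*¼ = 8 - ¾ = 29/4)
(124 + 4)*A(m(5), 12) = (124 + 4)*(29/4) = 128*(29/4) = 928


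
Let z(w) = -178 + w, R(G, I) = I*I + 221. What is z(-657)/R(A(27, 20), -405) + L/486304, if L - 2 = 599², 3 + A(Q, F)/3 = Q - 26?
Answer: 29262946849/39936743392 ≈ 0.73273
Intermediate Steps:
A(Q, F) = -87 + 3*Q (A(Q, F) = -9 + 3*(Q - 26) = -9 + 3*(-26 + Q) = -9 + (-78 + 3*Q) = -87 + 3*Q)
R(G, I) = 221 + I² (R(G, I) = I² + 221 = 221 + I²)
L = 358803 (L = 2 + 599² = 2 + 358801 = 358803)
z(-657)/R(A(27, 20), -405) + L/486304 = (-178 - 657)/(221 + (-405)²) + 358803/486304 = -835/(221 + 164025) + 358803*(1/486304) = -835/164246 + 358803/486304 = 29262946849/39936743392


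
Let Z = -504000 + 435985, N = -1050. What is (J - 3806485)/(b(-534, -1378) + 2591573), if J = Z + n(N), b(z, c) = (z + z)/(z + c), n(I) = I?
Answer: -1852512900/1238772161 ≈ -1.4954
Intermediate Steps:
b(z, c) = 2*z/(c + z) (b(z, c) = (2*z)/(c + z) = 2*z/(c + z))
Z = -68015
J = -69065 (J = -68015 - 1050 = -69065)
(J - 3806485)/(b(-534, -1378) + 2591573) = (-69065 - 3806485)/(2*(-534)/(-1378 - 534) + 2591573) = -3875550/(2*(-534)/(-1912) + 2591573) = -3875550/(2*(-534)*(-1/1912) + 2591573) = -3875550/(267/478 + 2591573) = -3875550/1238772161/478 = -3875550*478/1238772161 = -1852512900/1238772161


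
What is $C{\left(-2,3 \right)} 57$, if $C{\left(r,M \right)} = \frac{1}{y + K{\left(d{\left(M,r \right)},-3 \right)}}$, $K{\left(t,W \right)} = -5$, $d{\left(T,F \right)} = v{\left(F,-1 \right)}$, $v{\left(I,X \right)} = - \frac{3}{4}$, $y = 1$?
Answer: $- \frac{57}{4} \approx -14.25$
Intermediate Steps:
$v{\left(I,X \right)} = - \frac{3}{4}$ ($v{\left(I,X \right)} = \left(-3\right) \frac{1}{4} = - \frac{3}{4}$)
$d{\left(T,F \right)} = - \frac{3}{4}$
$C{\left(r,M \right)} = - \frac{1}{4}$ ($C{\left(r,M \right)} = \frac{1}{1 - 5} = \frac{1}{-4} = - \frac{1}{4}$)
$C{\left(-2,3 \right)} 57 = \left(- \frac{1}{4}\right) 57 = - \frac{57}{4}$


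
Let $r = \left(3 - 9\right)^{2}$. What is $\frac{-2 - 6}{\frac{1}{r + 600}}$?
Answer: $-5088$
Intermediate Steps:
$r = 36$ ($r = \left(-6\right)^{2} = 36$)
$\frac{-2 - 6}{\frac{1}{r + 600}} = \frac{-2 - 6}{\frac{1}{36 + 600}} = \frac{-2 - 6}{\frac{1}{636}} = - 8 \frac{1}{\frac{1}{636}} = \left(-8\right) 636 = -5088$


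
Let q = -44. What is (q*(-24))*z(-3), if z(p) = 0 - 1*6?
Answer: -6336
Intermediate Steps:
z(p) = -6 (z(p) = 0 - 6 = -6)
(q*(-24))*z(-3) = -44*(-24)*(-6) = 1056*(-6) = -6336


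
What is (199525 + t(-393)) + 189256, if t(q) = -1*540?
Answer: 388241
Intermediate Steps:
t(q) = -540
(199525 + t(-393)) + 189256 = (199525 - 540) + 189256 = 198985 + 189256 = 388241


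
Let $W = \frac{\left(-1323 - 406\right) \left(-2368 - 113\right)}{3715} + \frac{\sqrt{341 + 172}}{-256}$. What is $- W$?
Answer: $- \frac{4289649}{3715} + \frac{3 \sqrt{57}}{256} \approx -1154.6$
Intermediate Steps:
$W = \frac{4289649}{3715} - \frac{3 \sqrt{57}}{256}$ ($W = \left(-1729\right) \left(-2481\right) \frac{1}{3715} + \sqrt{513} \left(- \frac{1}{256}\right) = 4289649 \cdot \frac{1}{3715} + 3 \sqrt{57} \left(- \frac{1}{256}\right) = \frac{4289649}{3715} - \frac{3 \sqrt{57}}{256} \approx 1154.6$)
$- W = - (\frac{4289649}{3715} - \frac{3 \sqrt{57}}{256}) = - \frac{4289649}{3715} + \frac{3 \sqrt{57}}{256}$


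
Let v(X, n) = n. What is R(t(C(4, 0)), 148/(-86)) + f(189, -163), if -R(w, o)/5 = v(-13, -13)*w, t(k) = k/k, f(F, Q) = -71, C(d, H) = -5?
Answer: -6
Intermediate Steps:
t(k) = 1
R(w, o) = 65*w (R(w, o) = -(-65)*w = 65*w)
R(t(C(4, 0)), 148/(-86)) + f(189, -163) = 65*1 - 71 = 65 - 71 = -6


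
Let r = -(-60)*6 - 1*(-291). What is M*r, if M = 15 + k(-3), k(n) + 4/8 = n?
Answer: 14973/2 ≈ 7486.5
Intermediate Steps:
k(n) = -½ + n
M = 23/2 (M = 15 + (-½ - 3) = 15 - 7/2 = 23/2 ≈ 11.500)
r = 651 (r = -12*(-30) + 291 = 360 + 291 = 651)
M*r = (23/2)*651 = 14973/2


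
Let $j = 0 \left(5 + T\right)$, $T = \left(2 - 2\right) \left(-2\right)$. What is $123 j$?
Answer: $0$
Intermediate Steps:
$T = 0$ ($T = 0 \left(-2\right) = 0$)
$j = 0$ ($j = 0 \left(5 + 0\right) = 0 \cdot 5 = 0$)
$123 j = 123 \cdot 0 = 0$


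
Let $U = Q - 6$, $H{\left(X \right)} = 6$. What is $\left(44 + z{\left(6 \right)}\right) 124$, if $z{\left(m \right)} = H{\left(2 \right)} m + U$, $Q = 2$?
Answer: $9424$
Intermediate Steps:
$U = -4$ ($U = 2 - 6 = -4$)
$z{\left(m \right)} = -4 + 6 m$ ($z{\left(m \right)} = 6 m - 4 = -4 + 6 m$)
$\left(44 + z{\left(6 \right)}\right) 124 = \left(44 + \left(-4 + 6 \cdot 6\right)\right) 124 = \left(44 + \left(-4 + 36\right)\right) 124 = \left(44 + 32\right) 124 = 76 \cdot 124 = 9424$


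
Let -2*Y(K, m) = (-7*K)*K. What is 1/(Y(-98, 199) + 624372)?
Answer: 1/657986 ≈ 1.5198e-6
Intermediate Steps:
Y(K, m) = 7*K**2/2 (Y(K, m) = -(-7*K)*K/2 = -(-7)*K**2/2 = 7*K**2/2)
1/(Y(-98, 199) + 624372) = 1/((7/2)*(-98)**2 + 624372) = 1/((7/2)*9604 + 624372) = 1/(33614 + 624372) = 1/657986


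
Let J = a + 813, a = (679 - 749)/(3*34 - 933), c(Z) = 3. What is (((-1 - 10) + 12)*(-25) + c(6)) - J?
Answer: -693955/831 ≈ -835.08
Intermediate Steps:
a = 70/831 (a = -70/(102 - 933) = -70/(-831) = -70*(-1/831) = 70/831 ≈ 0.084236)
J = 675673/831 (J = 70/831 + 813 = 675673/831 ≈ 813.08)
(((-1 - 10) + 12)*(-25) + c(6)) - J = (((-1 - 10) + 12)*(-25) + 3) - 1*675673/831 = ((-11 + 12)*(-25) + 3) - 675673/831 = (1*(-25) + 3) - 675673/831 = (-25 + 3) - 675673/831 = -22 - 675673/831 = -693955/831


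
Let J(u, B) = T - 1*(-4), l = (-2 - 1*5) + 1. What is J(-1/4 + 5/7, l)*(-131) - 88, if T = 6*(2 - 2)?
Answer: -612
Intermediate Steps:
T = 0 (T = 6*0 = 0)
l = -6 (l = (-2 - 5) + 1 = -7 + 1 = -6)
J(u, B) = 4 (J(u, B) = 0 - 1*(-4) = 0 + 4 = 4)
J(-1/4 + 5/7, l)*(-131) - 88 = 4*(-131) - 88 = -524 - 88 = -612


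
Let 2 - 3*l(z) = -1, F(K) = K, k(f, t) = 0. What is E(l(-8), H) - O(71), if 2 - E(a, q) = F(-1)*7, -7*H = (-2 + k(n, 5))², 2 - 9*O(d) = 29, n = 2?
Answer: 12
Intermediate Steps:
l(z) = 1 (l(z) = ⅔ - ⅓*(-1) = ⅔ + ⅓ = 1)
O(d) = -3 (O(d) = 2/9 - ⅑*29 = 2/9 - 29/9 = -3)
H = -4/7 (H = -(-2 + 0)²/7 = -⅐*(-2)² = -⅐*4 = -4/7 ≈ -0.57143)
E(a, q) = 9 (E(a, q) = 2 - (-1)*7 = 2 - 1*(-7) = 2 + 7 = 9)
E(l(-8), H) - O(71) = 9 - 1*(-3) = 9 + 3 = 12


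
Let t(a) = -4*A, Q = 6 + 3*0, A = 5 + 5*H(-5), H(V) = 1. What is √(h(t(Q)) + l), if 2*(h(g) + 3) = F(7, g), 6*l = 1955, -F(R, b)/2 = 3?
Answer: √11514/6 ≈ 17.884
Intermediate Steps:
F(R, b) = -6 (F(R, b) = -2*3 = -6)
A = 10 (A = 5 + 5*1 = 5 + 5 = 10)
l = 1955/6 (l = (⅙)*1955 = 1955/6 ≈ 325.83)
Q = 6 (Q = 6 + 0 = 6)
t(a) = -40 (t(a) = -4*10 = -40)
h(g) = -6 (h(g) = -3 + (½)*(-6) = -3 - 3 = -6)
√(h(t(Q)) + l) = √(-6 + 1955/6) = √(1919/6) = √11514/6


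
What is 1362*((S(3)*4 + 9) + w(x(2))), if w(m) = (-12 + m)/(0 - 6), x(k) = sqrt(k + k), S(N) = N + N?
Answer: 47216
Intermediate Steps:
S(N) = 2*N
x(k) = sqrt(2)*sqrt(k) (x(k) = sqrt(2*k) = sqrt(2)*sqrt(k))
w(m) = 2 - m/6 (w(m) = (-12 + m)/(-6) = (-12 + m)*(-1/6) = 2 - m/6)
1362*((S(3)*4 + 9) + w(x(2))) = 1362*(((2*3)*4 + 9) + (2 - sqrt(2)*sqrt(2)/6)) = 1362*((6*4 + 9) + (2 - 1/6*2)) = 1362*((24 + 9) + (2 - 1/3)) = 1362*(33 + 5/3) = 1362*(104/3) = 47216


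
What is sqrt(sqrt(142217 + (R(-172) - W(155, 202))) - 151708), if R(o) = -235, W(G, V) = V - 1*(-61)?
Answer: sqrt(-151708 + sqrt(141719)) ≈ 389.01*I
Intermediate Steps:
W(G, V) = 61 + V (W(G, V) = V + 61 = 61 + V)
sqrt(sqrt(142217 + (R(-172) - W(155, 202))) - 151708) = sqrt(sqrt(142217 + (-235 - (61 + 202))) - 151708) = sqrt(sqrt(142217 + (-235 - 1*263)) - 151708) = sqrt(sqrt(142217 + (-235 - 263)) - 151708) = sqrt(sqrt(142217 - 498) - 151708) = sqrt(sqrt(141719) - 151708) = sqrt(-151708 + sqrt(141719))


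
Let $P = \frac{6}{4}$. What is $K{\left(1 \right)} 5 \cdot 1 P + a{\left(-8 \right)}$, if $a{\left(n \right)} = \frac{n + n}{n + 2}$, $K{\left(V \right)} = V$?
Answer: $\frac{61}{6} \approx 10.167$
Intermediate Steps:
$P = \frac{3}{2}$ ($P = 6 \cdot \frac{1}{4} = \frac{3}{2} \approx 1.5$)
$a{\left(n \right)} = \frac{2 n}{2 + n}$
$K{\left(1 \right)} 5 \cdot 1 P + a{\left(-8 \right)} = 1 \cdot 5 \cdot 1 \cdot \frac{3}{2} + 2 \left(-8\right) \frac{1}{2 - 8} = 1 \cdot 5 \cdot \frac{3}{2} + 2 \left(-8\right) \frac{1}{-6} = 1 \cdot \frac{15}{2} + 2 \left(-8\right) \left(- \frac{1}{6}\right) = \frac{15}{2} + \frac{8}{3} = \frac{61}{6}$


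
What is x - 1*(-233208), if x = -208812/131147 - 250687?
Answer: -2292527225/131147 ≈ -17481.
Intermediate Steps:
x = -32877056801/131147 (x = -208812*1/131147 - 250687 = -208812/131147 - 250687 = -32877056801/131147 ≈ -2.5069e+5)
x - 1*(-233208) = -32877056801/131147 - 1*(-233208) = -32877056801/131147 + 233208 = -2292527225/131147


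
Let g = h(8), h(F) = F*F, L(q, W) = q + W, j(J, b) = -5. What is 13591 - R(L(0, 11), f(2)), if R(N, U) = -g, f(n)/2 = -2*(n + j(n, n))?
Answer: 13655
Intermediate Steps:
L(q, W) = W + q
h(F) = F**2
f(n) = 20 - 4*n (f(n) = 2*(-2*(n - 5)) = 2*(-2*(-5 + n)) = 2*(10 - 2*n) = 20 - 4*n)
g = 64 (g = 8**2 = 64)
R(N, U) = -64 (R(N, U) = -1*64 = -64)
13591 - R(L(0, 11), f(2)) = 13591 - 1*(-64) = 13591 + 64 = 13655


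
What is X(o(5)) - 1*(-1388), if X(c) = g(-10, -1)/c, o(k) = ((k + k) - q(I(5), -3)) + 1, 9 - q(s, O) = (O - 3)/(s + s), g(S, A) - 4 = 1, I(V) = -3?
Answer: 4169/3 ≈ 1389.7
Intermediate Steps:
g(S, A) = 5 (g(S, A) = 4 + 1 = 5)
q(s, O) = 9 - (-3 + O)/(2*s) (q(s, O) = 9 - (O - 3)/(s + s) = 9 - (-3 + O)/(2*s))
o(k) = -7 + 2*k (o(k) = ((k + k) - (3 - 1*(-3) + 18*(-3))/(2*(-3))) + 1 = (2*k - (-1)*(3 + 3 - 54)/(2*3)) + 1 = (2*k - (-1)*(-48)/(2*3)) + 1 = (2*k - 1*8) + 1 = (2*k - 8) + 1 = (-8 + 2*k) + 1 = -7 + 2*k)
X(c) = 5/c
X(o(5)) - 1*(-1388) = 5/(-7 + 2*5) - 1*(-1388) = 5/(-7 + 10) + 1388 = 5/3 + 1388 = 4169/3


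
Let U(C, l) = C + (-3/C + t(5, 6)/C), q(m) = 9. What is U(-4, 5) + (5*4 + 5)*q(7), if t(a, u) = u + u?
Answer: 875/4 ≈ 218.75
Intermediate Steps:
t(a, u) = 2*u
U(C, l) = C + 9/C (U(C, l) = C + (-3/C + (2*6)/C) = C + (-3/C + 12/C) = C + 9/C)
U(-4, 5) + (5*4 + 5)*q(7) = (-4 + 9/(-4)) + (5*4 + 5)*9 = (-4 + 9*(-¼)) + (20 + 5)*9 = (-4 - 9/4) + 25*9 = -25/4 + 225 = 875/4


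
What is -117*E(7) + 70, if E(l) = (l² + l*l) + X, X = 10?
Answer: -12566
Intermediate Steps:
E(l) = 10 + 2*l² (E(l) = (l² + l*l) + 10 = (l² + l²) + 10 = 2*l² + 10 = 10 + 2*l²)
-117*E(7) + 70 = -117*(10 + 2*7²) + 70 = -117*(10 + 2*49) + 70 = -117*(10 + 98) + 70 = -117*108 + 70 = -12636 + 70 = -12566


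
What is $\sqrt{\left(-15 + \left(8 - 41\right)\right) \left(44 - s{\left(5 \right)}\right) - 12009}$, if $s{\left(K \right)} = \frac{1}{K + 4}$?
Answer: $\frac{i \sqrt{127041}}{3} \approx 118.81 i$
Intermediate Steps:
$s{\left(K \right)} = \frac{1}{4 + K}$
$\sqrt{\left(-15 + \left(8 - 41\right)\right) \left(44 - s{\left(5 \right)}\right) - 12009} = \sqrt{\left(-15 + \left(8 - 41\right)\right) \left(44 - \frac{1}{4 + 5}\right) - 12009} = \sqrt{\left(-15 - 33\right) \left(44 - \frac{1}{9}\right) - 12009} = \sqrt{- 48 \left(44 - \frac{1}{9}\right) - 12009} = \sqrt{\left(-48\right) \frac{395}{9} - 12009} = \sqrt{- \frac{6320}{3} - 12009} = \sqrt{- \frac{42347}{3}} = \frac{i \sqrt{127041}}{3}$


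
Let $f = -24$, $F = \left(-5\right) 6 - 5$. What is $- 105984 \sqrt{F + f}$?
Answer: $- 105984 i \sqrt{59} \approx - 8.1408 \cdot 10^{5} i$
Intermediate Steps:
$F = -35$ ($F = -30 - 5 = -35$)
$- 105984 \sqrt{F + f} = - 105984 \sqrt{-35 - 24} = - 105984 \sqrt{-59} = - 105984 i \sqrt{59}$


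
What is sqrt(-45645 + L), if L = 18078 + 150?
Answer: I*sqrt(27417) ≈ 165.58*I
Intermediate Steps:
L = 18228
sqrt(-45645 + L) = sqrt(-45645 + 18228) = sqrt(-27417) = I*sqrt(27417)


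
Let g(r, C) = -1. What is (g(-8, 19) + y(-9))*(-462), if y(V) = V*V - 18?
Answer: -28644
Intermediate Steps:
y(V) = -18 + V**2 (y(V) = V**2 - 18 = -18 + V**2)
(g(-8, 19) + y(-9))*(-462) = (-1 + (-18 + (-9)**2))*(-462) = (-1 + (-18 + 81))*(-462) = (-1 + 63)*(-462) = 62*(-462) = -28644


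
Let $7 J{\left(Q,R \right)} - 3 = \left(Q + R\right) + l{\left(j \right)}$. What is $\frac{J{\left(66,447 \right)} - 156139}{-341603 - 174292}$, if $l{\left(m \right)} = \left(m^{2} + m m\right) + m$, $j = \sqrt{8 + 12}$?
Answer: $\frac{364139}{1203755} - \frac{2 \sqrt{5}}{3611265} \approx 0.3025$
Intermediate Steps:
$j = 2 \sqrt{5}$ ($j = \sqrt{20} = 2 \sqrt{5} \approx 4.4721$)
$l{\left(m \right)} = m + 2 m^{2}$ ($l{\left(m \right)} = \left(m^{2} + m^{2}\right) + m = 2 m^{2} + m = m + 2 m^{2}$)
$J{\left(Q,R \right)} = \frac{3}{7} + \frac{Q}{7} + \frac{R}{7} + \frac{2 \sqrt{5} \left(1 + 4 \sqrt{5}\right)}{7}$ ($J{\left(Q,R \right)} = \frac{3}{7} + \frac{\left(Q + R\right) + 2 \sqrt{5} \left(1 + 2 \cdot 2 \sqrt{5}\right)}{7} = \frac{3}{7} + \frac{\left(Q + R\right) + 2 \sqrt{5} \left(1 + 4 \sqrt{5}\right)}{7} = \frac{3}{7} + \frac{Q + R + 2 \sqrt{5} \left(1 + 4 \sqrt{5}\right)}{7} = \frac{3}{7} + \left(\frac{Q}{7} + \frac{R}{7} + \frac{2 \sqrt{5} \left(1 + 4 \sqrt{5}\right)}{7}\right) = \frac{3}{7} + \frac{Q}{7} + \frac{R}{7} + \frac{2 \sqrt{5} \left(1 + 4 \sqrt{5}\right)}{7}$)
$\frac{J{\left(66,447 \right)} - 156139}{-341603 - 174292} = \frac{\left(\frac{43}{7} + \frac{1}{7} \cdot 66 + \frac{1}{7} \cdot 447 + \frac{2 \sqrt{5}}{7}\right) - 156139}{-341603 - 174292} = \frac{\left(\frac{43}{7} + \frac{66}{7} + \frac{447}{7} + \frac{2 \sqrt{5}}{7}\right) - 156139}{-515895} = \left(\left(\frac{556}{7} + \frac{2 \sqrt{5}}{7}\right) - 156139\right) \left(- \frac{1}{515895}\right) = \left(- \frac{1092417}{7} + \frac{2 \sqrt{5}}{7}\right) \left(- \frac{1}{515895}\right) = \frac{364139}{1203755} - \frac{2 \sqrt{5}}{3611265}$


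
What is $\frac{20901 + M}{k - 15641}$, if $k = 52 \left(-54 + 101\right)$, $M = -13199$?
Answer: $- \frac{7702}{13197} \approx -0.58362$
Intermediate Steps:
$k = 2444$ ($k = 52 \cdot 47 = 2444$)
$\frac{20901 + M}{k - 15641} = \frac{20901 - 13199}{2444 - 15641} = \frac{7702}{-13197} = 7702 \left(- \frac{1}{13197}\right) = - \frac{7702}{13197}$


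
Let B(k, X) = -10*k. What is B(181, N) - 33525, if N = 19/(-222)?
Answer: -35335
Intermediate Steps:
N = -19/222 (N = 19*(-1/222) = -19/222 ≈ -0.085586)
B(181, N) - 33525 = -10*181 - 33525 = -1810 - 33525 = -35335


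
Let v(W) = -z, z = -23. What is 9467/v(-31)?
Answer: 9467/23 ≈ 411.61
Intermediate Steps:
v(W) = 23 (v(W) = -1*(-23) = 23)
9467/v(-31) = 9467/23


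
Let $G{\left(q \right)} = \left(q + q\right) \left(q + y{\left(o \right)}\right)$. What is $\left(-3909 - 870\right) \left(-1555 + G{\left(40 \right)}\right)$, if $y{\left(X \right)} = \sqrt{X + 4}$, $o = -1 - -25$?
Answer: $-7861455 - 764640 \sqrt{7} \approx -9.8845 \cdot 10^{6}$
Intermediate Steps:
$o = 24$ ($o = -1 + 25 = 24$)
$y{\left(X \right)} = \sqrt{4 + X}$
$G{\left(q \right)} = 2 q \left(q + 2 \sqrt{7}\right)$ ($G{\left(q \right)} = \left(q + q\right) \left(q + \sqrt{4 + 24}\right) = 2 q \left(q + \sqrt{28}\right) = 2 q \left(q + 2 \sqrt{7}\right)$)
$\left(-3909 - 870\right) \left(-1555 + G{\left(40 \right)}\right) = \left(-3909 - 870\right) \left(-1555 + 2 \cdot 40 \left(40 + 2 \sqrt{7}\right)\right) = - 4779 \left(-1555 + \left(3200 + 160 \sqrt{7}\right)\right) = - 4779 \left(1645 + 160 \sqrt{7}\right) = -7861455 - 764640 \sqrt{7}$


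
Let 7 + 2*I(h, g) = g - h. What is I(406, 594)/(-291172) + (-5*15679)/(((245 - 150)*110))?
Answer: -4565474933/608549480 ≈ -7.5022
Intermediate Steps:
I(h, g) = -7/2 + g/2 - h/2 (I(h, g) = -7/2 + (g - h)/2 = -7/2 + (g/2 - h/2) = -7/2 + g/2 - h/2)
I(406, 594)/(-291172) + (-5*15679)/(((245 - 150)*110)) = (-7/2 + (½)*594 - ½*406)/(-291172) + (-5*15679)/(((245 - 150)*110)) = (-7/2 + 297 - 203)*(-1/291172) - 78395/(95*110) = (181/2)*(-1/291172) - 78395/10450 = -181/582344 - 78395*1/10450 = -181/582344 - 15679/2090 = -4565474933/608549480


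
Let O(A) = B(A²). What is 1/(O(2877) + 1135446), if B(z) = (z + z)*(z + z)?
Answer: 1/274043459066010 ≈ 3.6491e-15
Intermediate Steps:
B(z) = 4*z² (B(z) = (2*z)*(2*z) = 4*z²)
O(A) = 4*A⁴ (O(A) = 4*(A²)² = 4*A⁴)
1/(O(2877) + 1135446) = 1/(4*2877⁴ + 1135446) = 1/(4*68510864482641 + 1135446) = 1/(274043457930564 + 1135446) = 1/274043459066010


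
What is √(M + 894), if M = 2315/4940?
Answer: √218282545/494 ≈ 29.908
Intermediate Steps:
M = 463/988 (M = 2315*(1/4940) = 463/988 ≈ 0.46862)
√(M + 894) = √(463/988 + 894) = √(883735/988) = √218282545/494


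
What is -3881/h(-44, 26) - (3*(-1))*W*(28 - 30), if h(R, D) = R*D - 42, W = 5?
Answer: -31699/1186 ≈ -26.728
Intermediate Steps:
h(R, D) = -42 + D*R (h(R, D) = D*R - 42 = -42 + D*R)
-3881/h(-44, 26) - (3*(-1))*W*(28 - 30) = -3881/(-42 + 26*(-44)) - (3*(-1))*5*(28 - 30) = -3881/(-42 - 1144) - (-3*5)*(-2) = -3881/(-1186) - (-15)*(-2) = -3881*(-1/1186) - 1*30 = 3881/1186 - 30 = -31699/1186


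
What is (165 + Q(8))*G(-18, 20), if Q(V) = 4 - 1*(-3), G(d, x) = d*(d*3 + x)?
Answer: 105264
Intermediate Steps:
G(d, x) = d*(x + 3*d) (G(d, x) = d*(3*d + x) = d*(x + 3*d))
Q(V) = 7 (Q(V) = 4 + 3 = 7)
(165 + Q(8))*G(-18, 20) = (165 + 7)*(-18*(20 + 3*(-18))) = 172*(-18*(20 - 54)) = 172*(-18*(-34)) = 172*612 = 105264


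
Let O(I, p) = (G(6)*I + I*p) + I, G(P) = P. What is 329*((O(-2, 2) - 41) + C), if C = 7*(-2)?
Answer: -24017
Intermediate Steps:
O(I, p) = 7*I + I*p (O(I, p) = (6*I + I*p) + I = 7*I + I*p)
C = -14
329*((O(-2, 2) - 41) + C) = 329*((-2*(7 + 2) - 41) - 14) = 329*((-2*9 - 41) - 14) = 329*((-18 - 41) - 14) = 329*(-59 - 14) = 329*(-73) = -24017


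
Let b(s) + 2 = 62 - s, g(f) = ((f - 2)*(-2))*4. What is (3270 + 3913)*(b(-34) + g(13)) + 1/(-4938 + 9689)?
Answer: 204758599/4751 ≈ 43098.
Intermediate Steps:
g(f) = 16 - 8*f (g(f) = ((-2 + f)*(-2))*4 = (4 - 2*f)*4 = 16 - 8*f)
b(s) = 60 - s (b(s) = -2 + (62 - s) = 60 - s)
(3270 + 3913)*(b(-34) + g(13)) + 1/(-4938 + 9689) = (3270 + 3913)*((60 - 1*(-34)) + (16 - 8*13)) + 1/(-4938 + 9689) = 7183*((60 + 34) + (16 - 104)) + 1/4751 = 7183*(94 - 88) + 1/4751 = 7183*6 + 1/4751 = 43098 + 1/4751 = 204758599/4751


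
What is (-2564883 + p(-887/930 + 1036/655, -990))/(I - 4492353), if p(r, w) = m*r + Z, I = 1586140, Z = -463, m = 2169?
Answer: 104123392283/118021309930 ≈ 0.88224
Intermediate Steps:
p(r, w) = -463 + 2169*r (p(r, w) = 2169*r - 463 = -463 + 2169*r)
(-2564883 + p(-887/930 + 1036/655, -990))/(I - 4492353) = (-2564883 + (-463 + 2169*(-887/930 + 1036/655)))/(1586140 - 4492353) = (-2564883 + (-463 + 2169*(-887*1/930 + 1036*(1/655))))/(-2906213) = (-2564883 + (-463 + 2169*(-887/930 + 1036/655)))*(-1/2906213) = (-2564883 + (-463 + 2169*(76499/121830)))*(-1/2906213) = (-2564883 + (-463 + 55308777/40610))*(-1/2906213) = (-2564883 + 36506347/40610)*(-1/2906213) = -104123392283/40610*(-1/2906213) = 104123392283/118021309930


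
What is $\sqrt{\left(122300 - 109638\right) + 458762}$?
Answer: $8 \sqrt{7366} \approx 686.6$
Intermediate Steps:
$\sqrt{\left(122300 - 109638\right) + 458762} = \sqrt{12662 + 458762} = \sqrt{471424} = 8 \sqrt{7366}$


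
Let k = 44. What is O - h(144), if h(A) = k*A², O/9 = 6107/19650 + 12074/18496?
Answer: -27633294027921/30287200 ≈ -9.1238e+5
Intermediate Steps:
O = 262656879/30287200 (O = 9*(6107/19650 + 12074/18496) = 9*(6107*(1/19650) + 12074*(1/18496)) = 9*(6107/19650 + 6037/9248) = 9*(87552293/90861600) = 262656879/30287200 ≈ 8.6722)
h(A) = 44*A²
O - h(144) = 262656879/30287200 - 44*144² = 262656879/30287200 - 44*20736 = 262656879/30287200 - 1*912384 = 262656879/30287200 - 912384 = -27633294027921/30287200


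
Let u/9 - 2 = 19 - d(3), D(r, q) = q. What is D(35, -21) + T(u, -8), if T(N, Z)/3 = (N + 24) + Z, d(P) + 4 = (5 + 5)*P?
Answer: -108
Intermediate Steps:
d(P) = -4 + 10*P (d(P) = -4 + (5 + 5)*P = -4 + 10*P)
u = -45 (u = 18 + 9*(19 - (-4 + 10*3)) = 18 + 9*(19 - (-4 + 30)) = 18 + 9*(19 - 1*26) = 18 + 9*(19 - 26) = 18 + 9*(-7) = 18 - 63 = -45)
T(N, Z) = 72 + 3*N + 3*Z (T(N, Z) = 3*((N + 24) + Z) = 3*((24 + N) + Z) = 3*(24 + N + Z) = 72 + 3*N + 3*Z)
D(35, -21) + T(u, -8) = -21 + (72 + 3*(-45) + 3*(-8)) = -21 + (72 - 135 - 24) = -21 - 87 = -108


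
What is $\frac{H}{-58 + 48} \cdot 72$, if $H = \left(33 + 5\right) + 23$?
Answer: $- \frac{2196}{5} \approx -439.2$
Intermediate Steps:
$H = 61$ ($H = 38 + 23 = 61$)
$\frac{H}{-58 + 48} \cdot 72 = \frac{61}{-58 + 48} \cdot 72 = \frac{61}{-10} \cdot 72 = 61 \left(- \frac{1}{10}\right) 72 = \left(- \frac{61}{10}\right) 72 = - \frac{2196}{5}$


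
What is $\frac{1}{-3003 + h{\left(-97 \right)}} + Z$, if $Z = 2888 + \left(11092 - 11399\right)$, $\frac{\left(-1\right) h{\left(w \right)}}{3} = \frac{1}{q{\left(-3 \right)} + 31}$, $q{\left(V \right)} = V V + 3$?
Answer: $\frac{333289649}{129132} \approx 2581.0$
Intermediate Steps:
$q{\left(V \right)} = 3 + V^{2}$ ($q{\left(V \right)} = V^{2} + 3 = 3 + V^{2}$)
$h{\left(w \right)} = - \frac{3}{43}$ ($h{\left(w \right)} = - \frac{3}{\left(3 + \left(-3\right)^{2}\right) + 31} = - \frac{3}{\left(3 + 9\right) + 31} = - \frac{3}{12 + 31} = - \frac{3}{43}$)
$Z = 2581$ ($Z = 2888 + \left(11092 - 11399\right) = 2888 - 307 = 2581$)
$\frac{1}{-3003 + h{\left(-97 \right)}} + Z = \frac{1}{-3003 - \frac{3}{43}} + 2581 = \frac{1}{- \frac{129132}{43}} + 2581 = - \frac{43}{129132} + 2581 = \frac{333289649}{129132}$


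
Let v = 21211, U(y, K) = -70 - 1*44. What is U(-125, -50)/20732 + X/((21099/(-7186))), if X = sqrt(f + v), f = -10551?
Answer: -57/10366 - 14372*sqrt(2665)/21099 ≈ -35.170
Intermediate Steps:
U(y, K) = -114 (U(y, K) = -70 - 44 = -114)
X = 2*sqrt(2665) (X = sqrt(-10551 + 21211) = sqrt(10660) = 2*sqrt(2665) ≈ 103.25)
U(-125, -50)/20732 + X/((21099/(-7186))) = -114/20732 + (2*sqrt(2665))/((21099/(-7186))) = -114*1/20732 + (2*sqrt(2665))/((21099*(-1/7186))) = -57/10366 + (2*sqrt(2665))/(-21099/7186) = -57/10366 + (2*sqrt(2665))*(-7186/21099) = -57/10366 - 14372*sqrt(2665)/21099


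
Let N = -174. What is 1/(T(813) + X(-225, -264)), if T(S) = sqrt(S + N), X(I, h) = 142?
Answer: 2/275 - 3*sqrt(71)/19525 ≈ 0.0059781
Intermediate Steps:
T(S) = sqrt(-174 + S) (T(S) = sqrt(S - 174) = sqrt(-174 + S))
1/(T(813) + X(-225, -264)) = 1/(sqrt(-174 + 813) + 142) = 1/(sqrt(639) + 142) = 1/(3*sqrt(71) + 142) = 1/(142 + 3*sqrt(71))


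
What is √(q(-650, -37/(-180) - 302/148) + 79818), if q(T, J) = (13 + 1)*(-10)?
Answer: √79678 ≈ 282.27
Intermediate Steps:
q(T, J) = -140 (q(T, J) = 14*(-10) = -140)
√(q(-650, -37/(-180) - 302/148) + 79818) = √(-140 + 79818) = √79678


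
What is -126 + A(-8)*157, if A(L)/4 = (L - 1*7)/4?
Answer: -2481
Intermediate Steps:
A(L) = -7 + L (A(L) = 4*((L - 1*7)/4) = 4*((L - 7)*(¼)) = 4*((-7 + L)*(¼)) = 4*(-7/4 + L/4) = -7 + L)
-126 + A(-8)*157 = -126 + (-7 - 8)*157 = -126 - 15*157 = -126 - 2355 = -2481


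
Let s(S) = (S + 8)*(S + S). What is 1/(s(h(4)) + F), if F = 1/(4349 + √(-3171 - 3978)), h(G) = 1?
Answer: 340581449/6130544365 + I*√7149/6130544365 ≈ 0.055555 + 1.3792e-8*I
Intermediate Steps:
F = 1/(4349 + I*√7149) (F = 1/(4349 + √(-7149)) = 1/(4349 + I*√7149) ≈ 0.00022985 - 4.4687e-6*I)
s(S) = 2*S*(8 + S) (s(S) = (8 + S)*(2*S) = 2*S*(8 + S))
1/(s(h(4)) + F) = 1/(2*1*(8 + 1) + (4349/18920950 - I*√7149/18920950)) = 1/(2*1*9 + (4349/18920950 - I*√7149/18920950)) = 1/(18 + (4349/18920950 - I*√7149/18920950)) = 1/(340581449/18920950 - I*√7149/18920950)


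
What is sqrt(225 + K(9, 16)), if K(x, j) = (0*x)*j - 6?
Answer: sqrt(219) ≈ 14.799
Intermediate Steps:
K(x, j) = -6 (K(x, j) = 0*j - 6 = 0 - 6 = -6)
sqrt(225 + K(9, 16)) = sqrt(225 - 6) = sqrt(219)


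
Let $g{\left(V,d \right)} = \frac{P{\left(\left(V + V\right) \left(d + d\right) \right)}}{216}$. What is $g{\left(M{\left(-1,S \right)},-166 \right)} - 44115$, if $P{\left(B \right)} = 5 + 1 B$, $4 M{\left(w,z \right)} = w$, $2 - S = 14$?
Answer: $- \frac{1058741}{24} \approx -44114.0$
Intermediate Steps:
$S = -12$ ($S = 2 - 14 = -12$)
$M{\left(w,z \right)} = \frac{w}{4}$
$P{\left(B \right)} = 5 + B$
$g{\left(V,d \right)} = \frac{5}{216} + \frac{V d}{54}$ ($g{\left(V,d \right)} = \frac{5 + \left(V + V\right) \left(d + d\right)}{216} = \left(5 + 2 V 2 d\right) \frac{1}{216} = \left(5 + 4 V d\right) \frac{1}{216} = \frac{5}{216} + \frac{V d}{54}$)
$g{\left(M{\left(-1,S \right)},-166 \right)} - 44115 = \left(\frac{5}{216} + \frac{1}{54} \cdot \frac{1}{4} \left(-1\right) \left(-166\right)\right) - 44115 = \left(\frac{5}{216} + \frac{1}{54} \left(- \frac{1}{4}\right) \left(-166\right)\right) - 44115 = \left(\frac{5}{216} + \frac{83}{108}\right) - 44115 = \frac{19}{24} - 44115 = - \frac{1058741}{24}$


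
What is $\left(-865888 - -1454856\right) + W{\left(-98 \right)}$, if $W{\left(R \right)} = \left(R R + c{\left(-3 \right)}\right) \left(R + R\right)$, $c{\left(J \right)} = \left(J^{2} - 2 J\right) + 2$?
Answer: $-1296748$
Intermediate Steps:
$c{\left(J \right)} = 2 + J^{2} - 2 J$
$W{\left(R \right)} = 2 R \left(17 + R^{2}\right)$ ($W{\left(R \right)} = \left(R R + \left(2 + \left(-3\right)^{2} - -6\right)\right) \left(R + R\right) = \left(R^{2} + \left(2 + 9 + 6\right)\right) 2 R = \left(R^{2} + 17\right) 2 R = \left(17 + R^{2}\right) 2 R = 2 R \left(17 + R^{2}\right)$)
$\left(-865888 - -1454856\right) + W{\left(-98 \right)} = \left(-865888 - -1454856\right) + 2 \left(-98\right) \left(17 + \left(-98\right)^{2}\right) = \left(-865888 + 1454856\right) + 2 \left(-98\right) \left(17 + 9604\right) = 588968 + 2 \left(-98\right) 9621 = 588968 - 1885716 = -1296748$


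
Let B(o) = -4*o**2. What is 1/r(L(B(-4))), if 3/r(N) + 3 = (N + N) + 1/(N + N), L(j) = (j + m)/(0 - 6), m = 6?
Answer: 2851/522 ≈ 5.4617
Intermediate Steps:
L(j) = -1 - j/6 (L(j) = (j + 6)/(0 - 6) = (6 + j)/(-6) = (6 + j)*(-1/6) = -1 - j/6)
r(N) = 3/(-3 + 1/(2*N) + 2*N) (r(N) = 3/(-3 + ((N + N) + 1/(N + N))) = 3/(-3 + (2*N + 1/(2*N))) = 3/(-3 + (1/(2*N) + 2*N)) = 3/(-3 + 1/(2*N) + 2*N))
1/r(L(B(-4))) = 1/(6*(-1 - (-2)*(-4)**2/3)/(1 - 6*(-1 - (-2)*(-4)**2/3) + 4*(-1 - (-2)*(-4)**2/3)**2)) = 1/(6*(-1 - (-2)*16/3)/(1 - 6*(-1 - (-2)*16/3) + 4*(-1 - (-2)*16/3)**2)) = 1/(6*(-1 - 1/6*(-64))/(1 - 6*(-1 - 1/6*(-64)) + 4*(-1 - 1/6*(-64))**2)) = 1/(6*(-1 + 32/3)/(1 - 6*(-1 + 32/3) + 4*(-1 + 32/3)**2)) = 1/(6*(29/3)/(1 - 6*29/3 + 4*(29/3)**2)) = 1/(6*(29/3)/(1 - 58 + 4*(841/9))) = 1/(6*(29/3)/(1 - 58 + 3364/9)) = 1/(6*(29/3)/(2851/9)) = 1/(6*(29/3)*(9/2851)) = 1/(522/2851) = 2851/522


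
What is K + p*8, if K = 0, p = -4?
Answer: -32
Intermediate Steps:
K + p*8 = 0 - 4*8 = 0 - 32 = -32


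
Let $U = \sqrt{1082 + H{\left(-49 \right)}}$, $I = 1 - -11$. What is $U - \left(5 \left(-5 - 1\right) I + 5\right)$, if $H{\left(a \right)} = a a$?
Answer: $355 + 9 \sqrt{43} \approx 414.02$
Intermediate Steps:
$H{\left(a \right)} = a^{2}$
$I = 12$ ($I = 1 + 11 = 12$)
$U = 9 \sqrt{43}$ ($U = \sqrt{1082 + \left(-49\right)^{2}} = \sqrt{1082 + 2401} = \sqrt{3483} = 9 \sqrt{43} \approx 59.017$)
$U - \left(5 \left(-5 - 1\right) I + 5\right) = 9 \sqrt{43} - \left(5 \left(-5 - 1\right) 12 + 5\right) = 9 \sqrt{43} - \left(5 \left(-6\right) 12 + 5\right) = 9 \sqrt{43} - \left(\left(-30\right) 12 + 5\right) = 9 \sqrt{43} - \left(-360 + 5\right) = 9 \sqrt{43} - -355 = 9 \sqrt{43} + 355 = 355 + 9 \sqrt{43}$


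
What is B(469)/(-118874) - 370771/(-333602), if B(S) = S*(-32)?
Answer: 3505837905/2832614582 ≈ 1.2377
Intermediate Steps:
B(S) = -32*S
B(469)/(-118874) - 370771/(-333602) = -32*469/(-118874) - 370771/(-333602) = -15008*(-1/118874) - 370771*(-1/333602) = 1072/8491 + 370771/333602 = 3505837905/2832614582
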